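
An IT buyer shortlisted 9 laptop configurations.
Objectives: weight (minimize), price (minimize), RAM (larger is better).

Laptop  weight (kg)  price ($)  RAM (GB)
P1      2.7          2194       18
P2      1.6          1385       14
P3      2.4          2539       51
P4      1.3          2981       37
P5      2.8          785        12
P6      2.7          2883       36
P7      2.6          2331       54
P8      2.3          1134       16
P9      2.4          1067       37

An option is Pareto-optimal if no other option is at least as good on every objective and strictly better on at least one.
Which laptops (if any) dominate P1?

P9

P9: weight 2.4≤2.7, price 1067≤2194, RAM 37≥18 — dominates P1.
Others (P2, P3, P4, P5, P6, P7, P8) are each worse than P1 on at least one objective.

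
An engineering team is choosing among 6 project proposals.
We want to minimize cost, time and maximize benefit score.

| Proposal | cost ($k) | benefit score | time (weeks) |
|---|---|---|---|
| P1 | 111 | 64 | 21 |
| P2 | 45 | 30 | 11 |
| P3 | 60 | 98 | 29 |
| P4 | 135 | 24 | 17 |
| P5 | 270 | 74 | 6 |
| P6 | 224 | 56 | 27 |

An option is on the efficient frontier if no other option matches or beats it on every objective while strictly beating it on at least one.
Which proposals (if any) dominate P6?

P1: cost 111≤224, benefit score 64≥56, time 21≤27 — dominates P6.
Others (P2, P3, P4, P5) are each worse than P6 on at least one objective.

P1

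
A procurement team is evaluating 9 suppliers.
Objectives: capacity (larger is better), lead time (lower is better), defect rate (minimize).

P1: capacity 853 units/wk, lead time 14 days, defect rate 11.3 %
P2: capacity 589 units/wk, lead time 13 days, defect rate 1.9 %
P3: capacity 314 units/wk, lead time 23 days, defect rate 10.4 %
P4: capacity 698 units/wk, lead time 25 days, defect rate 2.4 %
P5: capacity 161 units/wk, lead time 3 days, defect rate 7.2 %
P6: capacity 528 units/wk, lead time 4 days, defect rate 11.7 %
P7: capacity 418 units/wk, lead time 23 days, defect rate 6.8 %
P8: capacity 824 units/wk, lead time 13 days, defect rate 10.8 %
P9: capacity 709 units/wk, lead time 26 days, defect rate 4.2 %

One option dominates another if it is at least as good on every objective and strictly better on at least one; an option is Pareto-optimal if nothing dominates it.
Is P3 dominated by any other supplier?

Yes

P2 vs P3: capacity 589≥314, lead time 13≤23, defect rate 1.9≤10.4 — P2 is at least as good on every objective and strictly better on at least one, so P2 dominates P3.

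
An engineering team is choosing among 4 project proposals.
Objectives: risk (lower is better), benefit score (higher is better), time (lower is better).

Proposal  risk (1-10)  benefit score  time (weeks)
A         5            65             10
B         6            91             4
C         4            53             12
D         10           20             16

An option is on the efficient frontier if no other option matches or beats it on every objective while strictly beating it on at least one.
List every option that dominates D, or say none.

A, B, C

A: risk 5≤10, benefit score 65≥20, time 10≤16 — dominates D.
B: risk 6≤10, benefit score 91≥20, time 4≤16 — dominates D.
C: risk 4≤10, benefit score 53≥20, time 12≤16 — dominates D.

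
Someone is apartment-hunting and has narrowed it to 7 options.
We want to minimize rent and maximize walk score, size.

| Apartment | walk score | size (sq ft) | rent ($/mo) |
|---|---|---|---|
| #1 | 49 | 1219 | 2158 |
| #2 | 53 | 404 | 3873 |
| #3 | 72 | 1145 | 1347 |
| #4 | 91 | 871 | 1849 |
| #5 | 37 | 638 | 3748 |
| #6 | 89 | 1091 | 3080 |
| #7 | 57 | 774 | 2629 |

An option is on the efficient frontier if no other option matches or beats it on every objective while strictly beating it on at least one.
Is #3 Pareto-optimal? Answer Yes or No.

#1: worse on walk score (49 vs 72).
#2: worse on walk score (53 vs 72).
#4: worse on size (871 vs 1145).
#5: worse on walk score (37 vs 72).
#6: worse on size (1091 vs 1145).
#7: worse on walk score (57 vs 72).
No option is at least as good as #3 on every objective and strictly better on one.

Yes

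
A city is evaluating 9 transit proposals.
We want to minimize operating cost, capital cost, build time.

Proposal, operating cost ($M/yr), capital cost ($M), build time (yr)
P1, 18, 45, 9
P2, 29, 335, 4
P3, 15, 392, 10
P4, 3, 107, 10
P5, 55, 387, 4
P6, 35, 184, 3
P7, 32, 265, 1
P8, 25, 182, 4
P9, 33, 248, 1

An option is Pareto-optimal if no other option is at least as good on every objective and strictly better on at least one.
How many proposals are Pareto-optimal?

6

P1: not dominated (best capital cost).
P2: dominated by P8 (operating cost 25≤29, capital cost 182≤335, build time 4≤4).
P3: dominated by P4 (operating cost 3≤15, capital cost 107≤392, build time 10≤10).
P4: not dominated (best operating cost).
P5: dominated by P2 (operating cost 29≤55, capital cost 335≤387, build time 4≤4).
P6: not dominated.
P7: not dominated.
P8: not dominated.
P9: not dominated.
Pareto-optimal: P1, P4, P6, P7, P8, P9 → 6.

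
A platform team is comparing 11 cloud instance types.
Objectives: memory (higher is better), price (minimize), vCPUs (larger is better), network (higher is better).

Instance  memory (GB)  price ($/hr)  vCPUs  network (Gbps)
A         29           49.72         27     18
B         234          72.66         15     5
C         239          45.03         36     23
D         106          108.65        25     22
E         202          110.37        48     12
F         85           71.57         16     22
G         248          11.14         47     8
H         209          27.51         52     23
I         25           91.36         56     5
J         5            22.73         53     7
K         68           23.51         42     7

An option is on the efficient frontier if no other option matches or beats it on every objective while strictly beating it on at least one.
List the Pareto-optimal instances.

C, G, H, I, J

A: dominated by C (memory 239≥29, price 45.03≤49.72, vCPUs 36≥27, network 23≥18).
B: dominated by C (memory 239≥234, price 45.03≤72.66, vCPUs 36≥15, network 23≥5).
C: not dominated.
D: dominated by C (memory 239≥106, price 45.03≤108.65, vCPUs 36≥25, network 23≥22).
E: dominated by H (memory 209≥202, price 27.51≤110.37, vCPUs 52≥48, network 23≥12).
F: dominated by C (memory 239≥85, price 45.03≤71.57, vCPUs 36≥16, network 23≥22).
G: not dominated (best memory).
H: not dominated.
I: not dominated (best vCPUs).
J: not dominated.
K: dominated by G (memory 248≥68, price 11.14≤23.51, vCPUs 47≥42, network 8≥7).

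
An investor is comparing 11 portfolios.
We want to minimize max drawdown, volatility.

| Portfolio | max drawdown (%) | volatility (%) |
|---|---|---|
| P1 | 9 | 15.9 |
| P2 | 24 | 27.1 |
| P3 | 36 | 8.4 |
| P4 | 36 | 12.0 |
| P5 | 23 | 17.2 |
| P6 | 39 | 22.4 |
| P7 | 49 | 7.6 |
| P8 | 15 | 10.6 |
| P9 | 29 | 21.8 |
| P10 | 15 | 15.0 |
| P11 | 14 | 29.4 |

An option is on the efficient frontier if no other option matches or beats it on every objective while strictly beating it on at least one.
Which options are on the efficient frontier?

P1, P3, P7, P8

P1: not dominated (best max drawdown).
P2: dominated by P1 (max drawdown 9≤24, volatility 15.9≤27.1).
P3: not dominated.
P4: dominated by P3 (max drawdown 36≤36, volatility 8.4≤12.0).
P5: dominated by P1 (max drawdown 9≤23, volatility 15.9≤17.2).
P6: dominated by P1 (max drawdown 9≤39, volatility 15.9≤22.4).
P7: not dominated (best volatility).
P8: not dominated.
P9: dominated by P1 (max drawdown 9≤29, volatility 15.9≤21.8).
P10: dominated by P8 (max drawdown 15≤15, volatility 10.6≤15.0).
P11: dominated by P1 (max drawdown 9≤14, volatility 15.9≤29.4).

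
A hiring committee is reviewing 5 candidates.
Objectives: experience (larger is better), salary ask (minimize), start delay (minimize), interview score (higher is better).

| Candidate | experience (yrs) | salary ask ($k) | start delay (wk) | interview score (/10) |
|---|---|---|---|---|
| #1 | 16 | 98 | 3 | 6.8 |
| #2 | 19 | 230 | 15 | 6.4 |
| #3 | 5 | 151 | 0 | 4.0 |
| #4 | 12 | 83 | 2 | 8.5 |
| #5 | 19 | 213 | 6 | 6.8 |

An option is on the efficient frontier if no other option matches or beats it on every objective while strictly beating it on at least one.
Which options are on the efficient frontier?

#1: not dominated.
#2: dominated by #5 (experience 19≥19, salary ask 213≤230, start delay 6≤15, interview score 6.8≥6.4).
#3: not dominated (best start delay).
#4: not dominated (best salary ask).
#5: not dominated.

#1, #3, #4, #5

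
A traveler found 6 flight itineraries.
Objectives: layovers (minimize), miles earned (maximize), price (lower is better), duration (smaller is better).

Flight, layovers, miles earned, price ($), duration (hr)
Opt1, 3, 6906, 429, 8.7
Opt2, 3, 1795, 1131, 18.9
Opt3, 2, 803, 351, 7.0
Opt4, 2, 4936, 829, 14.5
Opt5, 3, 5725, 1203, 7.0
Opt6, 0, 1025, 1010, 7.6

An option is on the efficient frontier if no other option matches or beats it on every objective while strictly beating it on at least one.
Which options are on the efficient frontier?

Opt1: not dominated (best miles earned).
Opt2: dominated by Opt1 (layovers 3≤3, miles earned 6906≥1795, price 429≤1131, duration 8.7≤18.9).
Opt3: not dominated (best price).
Opt4: not dominated.
Opt5: not dominated.
Opt6: not dominated (best layovers).

Opt1, Opt3, Opt4, Opt5, Opt6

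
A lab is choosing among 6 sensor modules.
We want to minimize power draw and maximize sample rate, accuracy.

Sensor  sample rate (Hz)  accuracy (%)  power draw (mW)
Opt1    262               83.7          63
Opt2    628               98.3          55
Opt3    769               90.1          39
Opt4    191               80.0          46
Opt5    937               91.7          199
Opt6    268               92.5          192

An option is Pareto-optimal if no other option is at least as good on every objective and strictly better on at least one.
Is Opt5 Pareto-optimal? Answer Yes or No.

Yes

Opt1: worse on sample rate (262 vs 937).
Opt2: worse on sample rate (628 vs 937).
Opt3: worse on sample rate (769 vs 937).
Opt4: worse on sample rate (191 vs 937).
Opt6: worse on sample rate (268 vs 937).
No option is at least as good as Opt5 on every objective and strictly better on one.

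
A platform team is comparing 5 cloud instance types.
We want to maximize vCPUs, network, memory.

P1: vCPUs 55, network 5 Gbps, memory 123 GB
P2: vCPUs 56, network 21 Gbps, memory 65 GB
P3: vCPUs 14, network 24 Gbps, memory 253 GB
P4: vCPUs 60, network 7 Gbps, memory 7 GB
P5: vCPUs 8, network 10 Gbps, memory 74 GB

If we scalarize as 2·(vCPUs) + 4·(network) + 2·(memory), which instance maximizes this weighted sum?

P3

P1: 2·55 + 4·5 + 2·123 = 376
P2: 2·56 + 4·21 + 2·65 = 326
P3: 2·14 + 4·24 + 2·253 = 630
P4: 2·60 + 4·7 + 2·7 = 162
P5: 2·8 + 4·10 + 2·74 = 204
Highest: P3 at 630.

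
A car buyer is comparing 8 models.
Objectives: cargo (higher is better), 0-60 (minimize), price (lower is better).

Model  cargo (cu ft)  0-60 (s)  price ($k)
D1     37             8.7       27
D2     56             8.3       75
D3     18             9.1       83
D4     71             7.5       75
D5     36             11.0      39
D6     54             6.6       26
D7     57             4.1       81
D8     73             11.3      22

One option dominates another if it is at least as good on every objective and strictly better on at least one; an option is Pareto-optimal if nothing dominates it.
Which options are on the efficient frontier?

D4, D6, D7, D8

D1: dominated by D6 (cargo 54≥37, 0-60 6.6≤8.7, price 26≤27).
D2: dominated by D4 (cargo 71≥56, 0-60 7.5≤8.3, price 75≤75).
D3: dominated by D1 (cargo 37≥18, 0-60 8.7≤9.1, price 27≤83).
D4: not dominated.
D5: dominated by D1 (cargo 37≥36, 0-60 8.7≤11.0, price 27≤39).
D6: not dominated.
D7: not dominated (best 0-60).
D8: not dominated (best cargo).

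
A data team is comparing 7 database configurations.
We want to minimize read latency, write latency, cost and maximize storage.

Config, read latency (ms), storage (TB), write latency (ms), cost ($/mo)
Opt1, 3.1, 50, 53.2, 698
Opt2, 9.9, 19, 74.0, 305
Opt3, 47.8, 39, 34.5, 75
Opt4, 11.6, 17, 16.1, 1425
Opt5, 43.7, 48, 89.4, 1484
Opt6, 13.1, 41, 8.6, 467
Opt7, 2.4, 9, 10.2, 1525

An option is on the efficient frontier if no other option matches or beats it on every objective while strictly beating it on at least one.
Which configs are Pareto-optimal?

Opt1, Opt2, Opt3, Opt4, Opt6, Opt7

Opt1: not dominated (best storage).
Opt2: not dominated.
Opt3: not dominated (best cost).
Opt4: not dominated.
Opt5: dominated by Opt1 (read latency 3.1≤43.7, storage 50≥48, write latency 53.2≤89.4, cost 698≤1484).
Opt6: not dominated (best write latency).
Opt7: not dominated (best read latency).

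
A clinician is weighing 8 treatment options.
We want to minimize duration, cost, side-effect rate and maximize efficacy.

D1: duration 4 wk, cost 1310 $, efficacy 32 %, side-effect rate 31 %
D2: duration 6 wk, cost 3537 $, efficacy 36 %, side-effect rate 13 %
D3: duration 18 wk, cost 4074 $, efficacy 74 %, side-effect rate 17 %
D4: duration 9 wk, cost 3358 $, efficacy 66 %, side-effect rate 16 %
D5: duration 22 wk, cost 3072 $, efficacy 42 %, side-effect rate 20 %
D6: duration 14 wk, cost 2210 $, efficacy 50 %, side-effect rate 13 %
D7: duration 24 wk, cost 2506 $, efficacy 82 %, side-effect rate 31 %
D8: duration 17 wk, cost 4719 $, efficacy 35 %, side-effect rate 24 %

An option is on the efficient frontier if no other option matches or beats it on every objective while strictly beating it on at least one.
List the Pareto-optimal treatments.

D1: not dominated (best duration).
D2: not dominated.
D3: not dominated.
D4: not dominated.
D5: dominated by D6 (duration 14≤22, cost 2210≤3072, efficacy 50≥42, side-effect rate 13≤20).
D6: not dominated.
D7: not dominated (best efficacy).
D8: dominated by D2 (duration 6≤17, cost 3537≤4719, efficacy 36≥35, side-effect rate 13≤24).

D1, D2, D3, D4, D6, D7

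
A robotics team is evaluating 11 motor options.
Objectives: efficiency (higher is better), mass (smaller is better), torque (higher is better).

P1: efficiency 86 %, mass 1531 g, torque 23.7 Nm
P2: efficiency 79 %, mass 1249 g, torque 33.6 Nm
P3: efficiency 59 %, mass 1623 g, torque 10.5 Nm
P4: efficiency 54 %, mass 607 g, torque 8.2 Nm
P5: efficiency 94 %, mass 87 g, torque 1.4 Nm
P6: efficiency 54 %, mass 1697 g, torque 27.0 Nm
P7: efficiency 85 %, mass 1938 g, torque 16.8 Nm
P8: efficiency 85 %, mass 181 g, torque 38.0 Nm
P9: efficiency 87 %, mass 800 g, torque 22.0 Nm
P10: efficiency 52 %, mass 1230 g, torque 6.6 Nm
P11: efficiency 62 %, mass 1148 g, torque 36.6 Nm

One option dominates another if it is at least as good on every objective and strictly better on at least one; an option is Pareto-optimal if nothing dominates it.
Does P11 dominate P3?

P11 vs P3: efficiency 62≥59, mass 1148≤1623, torque 36.6≥10.5 — P11 is at least as good on every objective with at least one strict improvement.

Yes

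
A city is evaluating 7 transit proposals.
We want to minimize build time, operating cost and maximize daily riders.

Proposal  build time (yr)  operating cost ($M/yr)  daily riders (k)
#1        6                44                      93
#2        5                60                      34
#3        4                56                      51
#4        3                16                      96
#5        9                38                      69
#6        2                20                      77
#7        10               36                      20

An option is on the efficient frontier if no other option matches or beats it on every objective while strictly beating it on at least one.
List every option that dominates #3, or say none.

#4, #6

#4: build time 3≤4, operating cost 16≤56, daily riders 96≥51 — dominates #3.
#6: build time 2≤4, operating cost 20≤56, daily riders 77≥51 — dominates #3.
Others (#1, #2, #5, #7) are each worse than #3 on at least one objective.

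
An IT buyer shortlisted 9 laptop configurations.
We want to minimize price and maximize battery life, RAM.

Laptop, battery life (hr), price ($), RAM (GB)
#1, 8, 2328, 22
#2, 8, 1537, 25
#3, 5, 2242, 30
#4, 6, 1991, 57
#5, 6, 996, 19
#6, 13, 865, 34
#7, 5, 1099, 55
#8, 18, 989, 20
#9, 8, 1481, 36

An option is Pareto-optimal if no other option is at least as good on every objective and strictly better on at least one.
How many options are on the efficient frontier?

#1: dominated by #2 (battery life 8≥8, price 1537≤2328, RAM 25≥22).
#2: dominated by #6 (battery life 13≥8, price 865≤1537, RAM 34≥25).
#3: dominated by #4 (battery life 6≥5, price 1991≤2242, RAM 57≥30).
#4: not dominated (best RAM).
#5: dominated by #6 (battery life 13≥6, price 865≤996, RAM 34≥19).
#6: not dominated (best price).
#7: not dominated.
#8: not dominated (best battery life).
#9: not dominated.
Pareto-optimal: #4, #6, #7, #8, #9 → 5.

5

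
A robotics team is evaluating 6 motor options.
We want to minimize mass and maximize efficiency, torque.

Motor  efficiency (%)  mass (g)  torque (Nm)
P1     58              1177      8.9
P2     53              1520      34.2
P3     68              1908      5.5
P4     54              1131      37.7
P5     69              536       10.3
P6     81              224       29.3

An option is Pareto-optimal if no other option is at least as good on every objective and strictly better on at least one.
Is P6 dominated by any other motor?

P1: worse on efficiency (58 vs 81).
P2: worse on efficiency (53 vs 81).
P3: worse on efficiency (68 vs 81).
P4: worse on efficiency (54 vs 81).
P5: worse on efficiency (69 vs 81).
No option is at least as good as P6 on every objective and strictly better on one.

No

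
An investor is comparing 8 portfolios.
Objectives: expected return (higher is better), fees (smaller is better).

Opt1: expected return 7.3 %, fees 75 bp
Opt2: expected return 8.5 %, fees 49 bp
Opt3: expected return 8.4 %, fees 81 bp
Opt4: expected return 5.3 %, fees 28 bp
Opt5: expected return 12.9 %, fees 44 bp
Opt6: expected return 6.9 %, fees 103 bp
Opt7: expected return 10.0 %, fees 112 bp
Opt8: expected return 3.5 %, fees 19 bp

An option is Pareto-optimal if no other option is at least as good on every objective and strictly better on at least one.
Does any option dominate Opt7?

Opt5 vs Opt7: expected return 12.9≥10.0, fees 44≤112 — Opt5 is at least as good on every objective and strictly better on at least one, so Opt5 dominates Opt7.

Yes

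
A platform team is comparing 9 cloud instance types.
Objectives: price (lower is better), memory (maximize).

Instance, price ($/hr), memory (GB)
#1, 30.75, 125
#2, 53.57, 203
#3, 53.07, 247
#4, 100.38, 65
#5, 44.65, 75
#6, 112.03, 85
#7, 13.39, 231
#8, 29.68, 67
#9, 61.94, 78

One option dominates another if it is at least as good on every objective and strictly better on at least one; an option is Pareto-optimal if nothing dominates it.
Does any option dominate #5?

#1 vs #5: price 30.75≤44.65, memory 125≥75 — #1 is at least as good on every objective and strictly better on at least one, so #1 dominates #5.

Yes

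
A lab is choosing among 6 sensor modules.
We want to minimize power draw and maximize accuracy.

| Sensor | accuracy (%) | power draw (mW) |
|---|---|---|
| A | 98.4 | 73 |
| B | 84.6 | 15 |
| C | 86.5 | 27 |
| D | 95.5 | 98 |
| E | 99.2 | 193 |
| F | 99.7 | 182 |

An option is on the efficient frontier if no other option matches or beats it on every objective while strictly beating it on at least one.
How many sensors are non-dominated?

A: not dominated.
B: not dominated (best power draw).
C: not dominated.
D: dominated by A (accuracy 98.4≥95.5, power draw 73≤98).
E: dominated by F (accuracy 99.7≥99.2, power draw 182≤193).
F: not dominated (best accuracy).
Pareto-optimal: A, B, C, F → 4.

4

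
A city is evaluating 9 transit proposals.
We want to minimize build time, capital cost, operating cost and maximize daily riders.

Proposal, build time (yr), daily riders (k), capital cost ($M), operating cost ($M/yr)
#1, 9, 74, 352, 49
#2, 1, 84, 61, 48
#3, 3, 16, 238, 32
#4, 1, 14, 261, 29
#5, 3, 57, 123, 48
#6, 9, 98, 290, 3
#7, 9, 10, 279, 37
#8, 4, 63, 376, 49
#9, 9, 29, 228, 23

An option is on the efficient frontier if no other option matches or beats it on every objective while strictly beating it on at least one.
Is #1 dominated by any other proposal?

#2 vs #1: build time 1≤9, daily riders 84≥74, capital cost 61≤352, operating cost 48≤49 — #2 is at least as good on every objective and strictly better on at least one, so #2 dominates #1.

Yes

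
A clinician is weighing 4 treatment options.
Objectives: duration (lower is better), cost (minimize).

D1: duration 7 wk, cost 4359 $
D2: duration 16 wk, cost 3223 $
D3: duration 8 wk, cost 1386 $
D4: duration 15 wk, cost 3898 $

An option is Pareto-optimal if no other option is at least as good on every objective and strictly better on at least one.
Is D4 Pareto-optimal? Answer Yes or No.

No

D3 vs D4: duration 8≤15, cost 1386≤3898 — D3 is at least as good on every objective and strictly better on at least one, so D3 dominates D4.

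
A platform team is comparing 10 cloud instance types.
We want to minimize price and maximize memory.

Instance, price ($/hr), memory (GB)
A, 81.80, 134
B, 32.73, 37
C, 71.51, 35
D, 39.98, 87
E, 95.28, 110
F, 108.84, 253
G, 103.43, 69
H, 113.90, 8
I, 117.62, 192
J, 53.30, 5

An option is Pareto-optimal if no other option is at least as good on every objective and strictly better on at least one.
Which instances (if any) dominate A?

none

B: worse on memory (37 vs 134).
C: worse on memory (35 vs 134).
D: worse on memory (87 vs 134).
E: worse on price (95.28 vs 81.80).
F: worse on price (108.84 vs 81.80).
G: worse on price (103.43 vs 81.80).
H: worse on price (113.90 vs 81.80).
I: worse on price (117.62 vs 81.80).
J: worse on memory (5 vs 134).
No option dominates A.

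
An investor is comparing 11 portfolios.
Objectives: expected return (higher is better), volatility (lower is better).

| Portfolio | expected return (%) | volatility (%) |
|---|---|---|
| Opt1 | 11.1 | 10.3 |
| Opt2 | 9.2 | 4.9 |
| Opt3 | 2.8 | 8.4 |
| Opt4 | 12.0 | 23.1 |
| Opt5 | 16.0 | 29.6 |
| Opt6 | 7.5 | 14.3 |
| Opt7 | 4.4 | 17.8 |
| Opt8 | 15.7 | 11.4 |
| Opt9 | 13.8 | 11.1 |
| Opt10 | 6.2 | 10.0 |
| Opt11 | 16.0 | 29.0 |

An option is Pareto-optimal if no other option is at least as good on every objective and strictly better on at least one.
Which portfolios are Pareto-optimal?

Opt1, Opt2, Opt8, Opt9, Opt11

Opt1: not dominated.
Opt2: not dominated (best volatility).
Opt3: dominated by Opt2 (expected return 9.2≥2.8, volatility 4.9≤8.4).
Opt4: dominated by Opt8 (expected return 15.7≥12.0, volatility 11.4≤23.1).
Opt5: dominated by Opt11 (expected return 16.0≥16.0, volatility 29.0≤29.6).
Opt6: dominated by Opt1 (expected return 11.1≥7.5, volatility 10.3≤14.3).
Opt7: dominated by Opt1 (expected return 11.1≥4.4, volatility 10.3≤17.8).
Opt8: not dominated.
Opt9: not dominated.
Opt10: dominated by Opt2 (expected return 9.2≥6.2, volatility 4.9≤10.0).
Opt11: not dominated.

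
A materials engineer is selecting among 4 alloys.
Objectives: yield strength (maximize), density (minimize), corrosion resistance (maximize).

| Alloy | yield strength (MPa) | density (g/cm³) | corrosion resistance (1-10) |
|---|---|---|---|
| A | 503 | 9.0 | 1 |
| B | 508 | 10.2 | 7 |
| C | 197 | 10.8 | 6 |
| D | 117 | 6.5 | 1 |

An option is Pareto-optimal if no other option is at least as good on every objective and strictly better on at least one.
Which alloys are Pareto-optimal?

A: not dominated.
B: not dominated (best yield strength).
C: dominated by B (yield strength 508≥197, density 10.2≤10.8, corrosion resistance 7≥6).
D: not dominated (best density).

A, B, D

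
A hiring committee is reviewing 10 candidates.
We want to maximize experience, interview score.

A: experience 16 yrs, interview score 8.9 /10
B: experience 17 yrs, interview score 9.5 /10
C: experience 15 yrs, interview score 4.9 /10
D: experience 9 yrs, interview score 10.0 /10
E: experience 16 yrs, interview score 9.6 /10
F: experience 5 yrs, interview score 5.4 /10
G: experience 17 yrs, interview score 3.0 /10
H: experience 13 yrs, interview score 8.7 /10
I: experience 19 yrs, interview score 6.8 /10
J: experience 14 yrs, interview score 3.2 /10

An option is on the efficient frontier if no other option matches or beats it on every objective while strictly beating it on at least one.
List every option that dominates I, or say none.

A: worse on experience (16 vs 19).
B: worse on experience (17 vs 19).
C: worse on experience (15 vs 19).
D: worse on experience (9 vs 19).
E: worse on experience (16 vs 19).
F: worse on experience (5 vs 19).
G: worse on experience (17 vs 19).
H: worse on experience (13 vs 19).
J: worse on experience (14 vs 19).
No option dominates I.

none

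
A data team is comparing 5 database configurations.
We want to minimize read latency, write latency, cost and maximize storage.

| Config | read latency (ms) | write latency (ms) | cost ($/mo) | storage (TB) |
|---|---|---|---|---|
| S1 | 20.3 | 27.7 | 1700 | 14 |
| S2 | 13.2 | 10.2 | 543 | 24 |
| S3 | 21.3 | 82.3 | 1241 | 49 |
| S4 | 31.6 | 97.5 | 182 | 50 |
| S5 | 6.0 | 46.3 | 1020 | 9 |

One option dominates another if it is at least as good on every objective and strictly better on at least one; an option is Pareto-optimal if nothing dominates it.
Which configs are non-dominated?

S2, S3, S4, S5

S1: dominated by S2 (read latency 13.2≤20.3, write latency 10.2≤27.7, cost 543≤1700, storage 24≥14).
S2: not dominated (best write latency).
S3: not dominated.
S4: not dominated (best cost).
S5: not dominated (best read latency).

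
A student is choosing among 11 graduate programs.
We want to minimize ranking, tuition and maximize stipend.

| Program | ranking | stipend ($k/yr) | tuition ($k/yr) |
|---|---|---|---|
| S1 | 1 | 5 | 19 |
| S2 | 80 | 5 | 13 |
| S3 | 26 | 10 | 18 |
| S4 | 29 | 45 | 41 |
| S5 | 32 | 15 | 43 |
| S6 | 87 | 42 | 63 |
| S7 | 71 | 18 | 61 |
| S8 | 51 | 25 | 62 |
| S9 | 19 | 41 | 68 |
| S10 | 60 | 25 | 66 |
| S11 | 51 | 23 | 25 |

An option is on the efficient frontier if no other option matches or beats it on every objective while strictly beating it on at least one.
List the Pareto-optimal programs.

S1, S2, S3, S4, S9, S11

S1: not dominated (best ranking).
S2: not dominated (best tuition).
S3: not dominated.
S4: not dominated (best stipend).
S5: dominated by S4 (ranking 29≤32, stipend 45≥15, tuition 41≤43).
S6: dominated by S4 (ranking 29≤87, stipend 45≥42, tuition 41≤63).
S7: dominated by S4 (ranking 29≤71, stipend 45≥18, tuition 41≤61).
S8: dominated by S4 (ranking 29≤51, stipend 45≥25, tuition 41≤62).
S9: not dominated.
S10: dominated by S4 (ranking 29≤60, stipend 45≥25, tuition 41≤66).
S11: not dominated.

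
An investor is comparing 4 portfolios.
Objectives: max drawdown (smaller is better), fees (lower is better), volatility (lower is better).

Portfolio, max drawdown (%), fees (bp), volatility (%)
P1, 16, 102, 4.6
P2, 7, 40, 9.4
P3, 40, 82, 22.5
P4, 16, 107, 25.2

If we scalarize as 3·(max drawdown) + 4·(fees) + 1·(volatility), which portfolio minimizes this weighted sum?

P2

P1: 3·16 + 4·102 + 1·4.6 = 460.6
P2: 3·7 + 4·40 + 1·9.4 = 190.4
P3: 3·40 + 4·82 + 1·22.5 = 470.5
P4: 3·16 + 4·107 + 1·25.2 = 501.2
Lowest: P2 at 190.4.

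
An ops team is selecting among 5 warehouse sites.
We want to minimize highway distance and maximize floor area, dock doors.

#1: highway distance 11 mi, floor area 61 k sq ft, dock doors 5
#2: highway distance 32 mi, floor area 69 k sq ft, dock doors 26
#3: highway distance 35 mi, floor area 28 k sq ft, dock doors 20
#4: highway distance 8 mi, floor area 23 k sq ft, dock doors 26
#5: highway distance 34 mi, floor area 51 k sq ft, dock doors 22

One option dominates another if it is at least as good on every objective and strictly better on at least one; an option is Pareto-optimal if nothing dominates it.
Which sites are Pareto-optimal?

#1, #2, #4

#1: not dominated.
#2: not dominated (best floor area).
#3: dominated by #2 (highway distance 32≤35, floor area 69≥28, dock doors 26≥20).
#4: not dominated (best highway distance).
#5: dominated by #2 (highway distance 32≤34, floor area 69≥51, dock doors 26≥22).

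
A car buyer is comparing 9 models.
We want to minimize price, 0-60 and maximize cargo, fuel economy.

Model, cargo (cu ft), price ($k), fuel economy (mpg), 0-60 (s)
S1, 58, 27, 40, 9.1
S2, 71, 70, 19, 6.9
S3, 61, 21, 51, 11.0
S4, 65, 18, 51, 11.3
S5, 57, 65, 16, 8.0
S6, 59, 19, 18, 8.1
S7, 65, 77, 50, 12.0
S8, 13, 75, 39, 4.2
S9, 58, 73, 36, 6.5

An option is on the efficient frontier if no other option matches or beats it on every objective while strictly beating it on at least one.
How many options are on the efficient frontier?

S1: not dominated.
S2: not dominated (best cargo).
S3: not dominated.
S4: not dominated (best price).
S5: not dominated.
S6: not dominated.
S7: dominated by S4 (cargo 65≥65, price 18≤77, fuel economy 51≥50, 0-60 11.3≤12.0).
S8: not dominated (best 0-60).
S9: not dominated.
Pareto-optimal: S1, S2, S3, S4, S5, S6, S8, S9 → 8.

8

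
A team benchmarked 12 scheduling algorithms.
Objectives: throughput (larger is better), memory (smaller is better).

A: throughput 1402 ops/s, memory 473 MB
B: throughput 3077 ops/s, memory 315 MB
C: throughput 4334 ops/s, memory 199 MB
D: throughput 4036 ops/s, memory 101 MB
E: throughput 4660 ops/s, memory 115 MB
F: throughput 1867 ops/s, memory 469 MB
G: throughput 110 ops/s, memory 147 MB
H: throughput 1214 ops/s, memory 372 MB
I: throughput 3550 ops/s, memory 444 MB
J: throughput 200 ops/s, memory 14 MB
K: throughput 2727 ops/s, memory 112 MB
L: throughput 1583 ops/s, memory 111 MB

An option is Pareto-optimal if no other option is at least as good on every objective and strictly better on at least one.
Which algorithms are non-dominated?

A: dominated by B (throughput 3077≥1402, memory 315≤473).
B: dominated by C (throughput 4334≥3077, memory 199≤315).
C: dominated by E (throughput 4660≥4334, memory 115≤199).
D: not dominated.
E: not dominated (best throughput).
F: dominated by B (throughput 3077≥1867, memory 315≤469).
G: dominated by D (throughput 4036≥110, memory 101≤147).
H: dominated by B (throughput 3077≥1214, memory 315≤372).
I: dominated by C (throughput 4334≥3550, memory 199≤444).
J: not dominated (best memory).
K: dominated by D (throughput 4036≥2727, memory 101≤112).
L: dominated by D (throughput 4036≥1583, memory 101≤111).

D, E, J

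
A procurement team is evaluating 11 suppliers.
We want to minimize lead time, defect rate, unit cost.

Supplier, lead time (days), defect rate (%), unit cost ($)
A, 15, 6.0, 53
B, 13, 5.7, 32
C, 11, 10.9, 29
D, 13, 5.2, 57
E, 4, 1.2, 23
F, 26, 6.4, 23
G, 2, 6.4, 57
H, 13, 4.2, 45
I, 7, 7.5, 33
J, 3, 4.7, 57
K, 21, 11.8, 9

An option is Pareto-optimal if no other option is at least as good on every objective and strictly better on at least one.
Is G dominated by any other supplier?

No

A: worse on lead time (15 vs 2).
B: worse on lead time (13 vs 2).
C: worse on lead time (11 vs 2).
D: worse on lead time (13 vs 2).
E: worse on lead time (4 vs 2).
F: worse on lead time (26 vs 2).
H: worse on lead time (13 vs 2).
I: worse on lead time (7 vs 2).
J: worse on lead time (3 vs 2).
K: worse on lead time (21 vs 2).
No option is at least as good as G on every objective and strictly better on one.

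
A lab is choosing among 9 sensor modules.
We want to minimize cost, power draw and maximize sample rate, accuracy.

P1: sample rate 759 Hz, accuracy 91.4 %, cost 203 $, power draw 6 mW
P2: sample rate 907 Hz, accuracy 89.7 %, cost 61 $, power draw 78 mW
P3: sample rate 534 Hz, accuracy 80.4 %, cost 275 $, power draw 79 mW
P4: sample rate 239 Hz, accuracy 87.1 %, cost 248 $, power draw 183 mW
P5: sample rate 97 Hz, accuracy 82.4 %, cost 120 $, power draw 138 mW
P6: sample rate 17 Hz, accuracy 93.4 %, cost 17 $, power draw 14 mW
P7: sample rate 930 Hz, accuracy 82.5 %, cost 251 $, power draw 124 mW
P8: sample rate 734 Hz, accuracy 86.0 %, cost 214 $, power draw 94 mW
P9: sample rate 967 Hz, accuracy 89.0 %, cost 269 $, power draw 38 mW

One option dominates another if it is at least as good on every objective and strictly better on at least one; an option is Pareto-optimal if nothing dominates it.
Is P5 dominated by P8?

No

P8 vs P5: P8 is worse on cost (214 vs 120), so it does not dominate P5.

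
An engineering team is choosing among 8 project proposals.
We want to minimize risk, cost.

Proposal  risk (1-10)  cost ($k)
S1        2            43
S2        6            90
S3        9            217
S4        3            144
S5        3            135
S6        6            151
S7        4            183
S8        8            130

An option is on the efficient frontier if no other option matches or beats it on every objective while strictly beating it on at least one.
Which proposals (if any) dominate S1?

none

S2: worse on risk (6 vs 2).
S3: worse on risk (9 vs 2).
S4: worse on risk (3 vs 2).
S5: worse on risk (3 vs 2).
S6: worse on risk (6 vs 2).
S7: worse on risk (4 vs 2).
S8: worse on risk (8 vs 2).
No option dominates S1.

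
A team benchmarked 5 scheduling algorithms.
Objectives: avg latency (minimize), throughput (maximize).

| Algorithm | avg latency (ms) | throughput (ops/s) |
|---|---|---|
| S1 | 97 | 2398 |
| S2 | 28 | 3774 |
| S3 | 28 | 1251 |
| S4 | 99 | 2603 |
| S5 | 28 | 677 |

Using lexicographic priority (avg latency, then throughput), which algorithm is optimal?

S2

First minimize avg latency: best is 28, kept {S2, S3, S5}.
Then maximize throughput: best is 3774, kept {S2}.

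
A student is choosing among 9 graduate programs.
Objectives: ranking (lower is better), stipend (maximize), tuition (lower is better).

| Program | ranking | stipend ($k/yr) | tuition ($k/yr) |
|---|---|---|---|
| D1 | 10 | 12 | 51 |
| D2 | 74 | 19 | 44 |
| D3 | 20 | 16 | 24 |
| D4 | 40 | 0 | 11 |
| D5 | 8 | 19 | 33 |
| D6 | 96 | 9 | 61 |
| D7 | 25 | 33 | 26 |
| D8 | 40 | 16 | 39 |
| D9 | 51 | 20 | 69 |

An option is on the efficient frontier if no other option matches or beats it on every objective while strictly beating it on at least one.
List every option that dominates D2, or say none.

D5: ranking 8≤74, stipend 19≥19, tuition 33≤44 — dominates D2.
D7: ranking 25≤74, stipend 33≥19, tuition 26≤44 — dominates D2.
Others (D1, D3, D4, D6, D8, D9) are each worse than D2 on at least one objective.

D5, D7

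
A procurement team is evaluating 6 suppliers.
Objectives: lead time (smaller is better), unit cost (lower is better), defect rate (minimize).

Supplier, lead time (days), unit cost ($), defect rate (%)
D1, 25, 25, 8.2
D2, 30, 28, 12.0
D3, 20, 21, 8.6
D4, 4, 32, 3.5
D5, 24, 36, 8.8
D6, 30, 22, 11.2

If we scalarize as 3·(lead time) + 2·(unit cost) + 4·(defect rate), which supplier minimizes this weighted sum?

D4

D1: 3·25 + 2·25 + 4·8.2 = 157.8
D2: 3·30 + 2·28 + 4·12.0 = 194.0
D3: 3·20 + 2·21 + 4·8.6 = 136.4
D4: 3·4 + 2·32 + 4·3.5 = 90.0
D5: 3·24 + 2·36 + 4·8.8 = 179.2
D6: 3·30 + 2·22 + 4·11.2 = 178.8
Lowest: D4 at 90.0.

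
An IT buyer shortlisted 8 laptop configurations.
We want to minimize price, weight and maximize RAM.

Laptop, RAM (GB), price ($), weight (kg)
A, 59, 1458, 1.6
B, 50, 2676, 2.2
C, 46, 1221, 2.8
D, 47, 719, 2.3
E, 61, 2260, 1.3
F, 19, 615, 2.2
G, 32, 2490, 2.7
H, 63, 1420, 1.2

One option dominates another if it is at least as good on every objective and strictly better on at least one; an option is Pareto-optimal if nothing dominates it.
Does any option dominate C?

D vs C: RAM 47≥46, price 719≤1221, weight 2.3≤2.8 — D is at least as good on every objective and strictly better on at least one, so D dominates C.

Yes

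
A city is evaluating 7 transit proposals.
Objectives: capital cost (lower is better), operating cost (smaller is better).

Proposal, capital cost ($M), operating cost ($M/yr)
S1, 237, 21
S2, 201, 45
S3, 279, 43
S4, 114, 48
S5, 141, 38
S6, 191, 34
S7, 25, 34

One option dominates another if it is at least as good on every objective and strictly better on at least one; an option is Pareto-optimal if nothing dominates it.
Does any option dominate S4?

S7 vs S4: capital cost 25≤114, operating cost 34≤48 — S7 is at least as good on every objective and strictly better on at least one, so S7 dominates S4.

Yes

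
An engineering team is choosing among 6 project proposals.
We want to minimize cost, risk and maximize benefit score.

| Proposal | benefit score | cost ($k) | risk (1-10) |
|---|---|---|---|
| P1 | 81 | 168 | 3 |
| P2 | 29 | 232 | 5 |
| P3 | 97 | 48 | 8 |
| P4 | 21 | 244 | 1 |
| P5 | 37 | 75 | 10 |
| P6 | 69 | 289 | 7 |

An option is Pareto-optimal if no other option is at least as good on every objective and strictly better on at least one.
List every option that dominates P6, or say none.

P1

P1: benefit score 81≥69, cost 168≤289, risk 3≤7 — dominates P6.
Others (P2, P3, P4, P5) are each worse than P6 on at least one objective.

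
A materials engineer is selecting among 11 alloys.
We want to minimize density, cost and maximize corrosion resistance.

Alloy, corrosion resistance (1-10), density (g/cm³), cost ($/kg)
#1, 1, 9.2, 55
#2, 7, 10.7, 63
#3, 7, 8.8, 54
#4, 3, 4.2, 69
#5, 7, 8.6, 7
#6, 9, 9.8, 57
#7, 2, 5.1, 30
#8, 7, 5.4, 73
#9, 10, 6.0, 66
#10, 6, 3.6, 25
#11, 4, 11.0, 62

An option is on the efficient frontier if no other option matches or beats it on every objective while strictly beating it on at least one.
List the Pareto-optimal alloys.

#1: dominated by #3 (corrosion resistance 7≥1, density 8.8≤9.2, cost 54≤55).
#2: dominated by #3 (corrosion resistance 7≥7, density 8.8≤10.7, cost 54≤63).
#3: dominated by #5 (corrosion resistance 7≥7, density 8.6≤8.8, cost 7≤54).
#4: dominated by #10 (corrosion resistance 6≥3, density 3.6≤4.2, cost 25≤69).
#5: not dominated (best cost).
#6: not dominated.
#7: dominated by #10 (corrosion resistance 6≥2, density 3.6≤5.1, cost 25≤30).
#8: not dominated.
#9: not dominated (best corrosion resistance).
#10: not dominated (best density).
#11: dominated by #3 (corrosion resistance 7≥4, density 8.8≤11.0, cost 54≤62).

#5, #6, #8, #9, #10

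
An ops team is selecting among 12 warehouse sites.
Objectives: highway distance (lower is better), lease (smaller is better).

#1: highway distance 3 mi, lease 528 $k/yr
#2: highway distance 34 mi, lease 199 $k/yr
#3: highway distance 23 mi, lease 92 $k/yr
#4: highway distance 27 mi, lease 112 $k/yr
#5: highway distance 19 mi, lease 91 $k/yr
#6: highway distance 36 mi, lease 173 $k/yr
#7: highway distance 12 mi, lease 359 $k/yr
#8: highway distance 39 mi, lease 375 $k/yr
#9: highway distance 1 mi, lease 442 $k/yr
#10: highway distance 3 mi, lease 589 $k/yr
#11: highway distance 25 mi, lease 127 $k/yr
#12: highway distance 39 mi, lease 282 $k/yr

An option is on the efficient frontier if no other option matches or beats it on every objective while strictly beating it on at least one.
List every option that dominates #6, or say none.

#3: highway distance 23≤36, lease 92≤173 — dominates #6.
#4: highway distance 27≤36, lease 112≤173 — dominates #6.
#5: highway distance 19≤36, lease 91≤173 — dominates #6.
#11: highway distance 25≤36, lease 127≤173 — dominates #6.
Others (#1, #2, #7, #8, #9, #10, #12) are each worse than #6 on at least one objective.

#3, #4, #5, #11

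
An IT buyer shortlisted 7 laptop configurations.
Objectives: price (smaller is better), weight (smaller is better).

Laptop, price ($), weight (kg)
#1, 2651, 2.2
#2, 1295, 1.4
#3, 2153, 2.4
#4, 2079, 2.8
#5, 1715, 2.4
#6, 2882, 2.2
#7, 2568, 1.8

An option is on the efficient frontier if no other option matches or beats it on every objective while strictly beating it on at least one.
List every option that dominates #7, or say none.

#2: price 1295≤2568, weight 1.4≤1.8 — dominates #7.
Others (#1, #3, #4, #5, #6) are each worse than #7 on at least one objective.

#2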